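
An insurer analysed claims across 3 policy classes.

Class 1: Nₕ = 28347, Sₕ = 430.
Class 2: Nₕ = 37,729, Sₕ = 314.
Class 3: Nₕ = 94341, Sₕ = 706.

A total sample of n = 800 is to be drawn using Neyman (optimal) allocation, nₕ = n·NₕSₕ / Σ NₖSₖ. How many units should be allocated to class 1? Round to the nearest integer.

108

1: NₕSₕ = 28347·430 = 12189210
2: NₕSₕ = 37729·314 = 11846906
3: NₕSₕ = 94341·706 = 66604746
Σ NₕSₕ = 90640862.
n_1 = 800·12189210/90640862 = 107.582... → 108.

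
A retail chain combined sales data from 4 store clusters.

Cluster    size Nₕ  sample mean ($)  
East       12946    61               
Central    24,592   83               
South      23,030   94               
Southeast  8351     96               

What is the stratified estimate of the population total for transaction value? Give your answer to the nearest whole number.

5797358

Estimate total by summing Nₕ·x̄ₕ over strata.
12946·61 + 24592·83 + 23030·94 + 8351·96 = 789706 + 2041136 + 2164820 + 801696 = 5797358.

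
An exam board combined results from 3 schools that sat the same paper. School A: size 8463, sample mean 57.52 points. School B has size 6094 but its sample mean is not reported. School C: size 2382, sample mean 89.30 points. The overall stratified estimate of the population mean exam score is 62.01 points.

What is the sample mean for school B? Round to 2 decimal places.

57.58

Σ Nₕx̄ₕ = N·μ, so 6094·x̄_B = 16939·62.01 − (8463·57.52 + 2382·89.30).
= 1050387.39 − 699504.36 = 350883.03.
x̄_B = 350883.03 / 6094 = 57.5784... → 57.58.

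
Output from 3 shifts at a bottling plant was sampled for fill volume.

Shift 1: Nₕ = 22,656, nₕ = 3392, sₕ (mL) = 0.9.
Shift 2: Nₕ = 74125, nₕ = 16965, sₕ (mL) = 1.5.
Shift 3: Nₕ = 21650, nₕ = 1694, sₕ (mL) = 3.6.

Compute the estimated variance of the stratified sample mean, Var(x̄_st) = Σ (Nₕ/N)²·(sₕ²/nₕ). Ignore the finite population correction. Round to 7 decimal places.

N = 118431; Wₕ = Nₕ/N.
shift 1: (22656/118431)²·0.9²/3392 = 0.0000087391
shift 2: (74125/118431)²·1.5²/16965 = 0.0000519550
shift 3: (21650/118431)²·3.6²/1694 = 0.0002556681
Sum = 0.0003163622 → 0.0003164.

0.0003164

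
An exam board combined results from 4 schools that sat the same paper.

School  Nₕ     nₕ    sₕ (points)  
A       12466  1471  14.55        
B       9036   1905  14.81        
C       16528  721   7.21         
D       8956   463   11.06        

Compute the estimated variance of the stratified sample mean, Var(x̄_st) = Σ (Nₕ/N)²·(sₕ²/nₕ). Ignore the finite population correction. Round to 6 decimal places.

N = 46986; Wₕ = Nₕ/N.
school A: (12466/46986)²·14.55²/1471 = 0.010130494
school B: (9036/46986)²·14.81²/1905 = 0.004258245
school C: (16528/46986)²·7.21²/721 = 0.008921521
school D: (8956/46986)²·11.06²/463 = 0.009598878
Sum = 0.032909138 → 0.032909.

0.032909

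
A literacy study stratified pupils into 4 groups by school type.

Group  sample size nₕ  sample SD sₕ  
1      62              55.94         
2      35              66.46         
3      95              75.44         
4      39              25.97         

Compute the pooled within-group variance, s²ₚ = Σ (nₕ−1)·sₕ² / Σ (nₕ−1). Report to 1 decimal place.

3972.1

1: (62−1)·55.94² = 61·3129.2836 = 190886.2996
2: (35−1)·66.46² = 34·4416.9316 = 150175.6744
3: (95−1)·75.44² = 94·5691.1936 = 534972.1984
4: (39−1)·25.97² = 38·674.4409 = 25628.7542
Numerator = 901662.9266; denominator = Σ(nₕ−1) = 227.
s²ₚ = 901662.9266/227 = 3972.083... → 3972.1.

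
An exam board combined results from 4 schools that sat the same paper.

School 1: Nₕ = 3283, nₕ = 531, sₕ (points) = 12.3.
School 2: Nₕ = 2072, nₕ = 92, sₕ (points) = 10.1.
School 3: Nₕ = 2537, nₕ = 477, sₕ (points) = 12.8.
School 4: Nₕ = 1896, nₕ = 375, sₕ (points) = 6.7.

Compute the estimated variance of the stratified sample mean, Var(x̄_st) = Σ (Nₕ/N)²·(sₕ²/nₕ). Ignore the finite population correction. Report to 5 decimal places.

N = 9788. Term for each stratum: Wₕ²sₕ²/nₕ.
Var(x̄_st) = 0.03205306 + 0.04968743 + 0.02307568 + 0.00449166 = 0.10930784 → 0.10931.

0.10931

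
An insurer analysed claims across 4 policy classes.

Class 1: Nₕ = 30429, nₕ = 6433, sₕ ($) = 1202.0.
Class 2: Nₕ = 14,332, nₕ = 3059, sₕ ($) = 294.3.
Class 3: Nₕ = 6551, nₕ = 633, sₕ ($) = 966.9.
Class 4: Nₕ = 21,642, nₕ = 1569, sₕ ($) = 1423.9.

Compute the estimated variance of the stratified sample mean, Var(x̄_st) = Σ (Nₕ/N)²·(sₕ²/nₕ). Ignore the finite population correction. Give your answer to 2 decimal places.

165.79

N = 72954; Wₕ = Nₕ/N.
class 1: (30429/72954)²·1202.0²/6433 = 39.07262
class 2: (14332/72954)²·294.3²/3059 = 1.09274
class 3: (6551/72954)²·966.9²/633 = 11.90903
class 4: (21642/72954)²·1423.9²/1569 = 113.71889
Sum = 165.79328 → 165.79.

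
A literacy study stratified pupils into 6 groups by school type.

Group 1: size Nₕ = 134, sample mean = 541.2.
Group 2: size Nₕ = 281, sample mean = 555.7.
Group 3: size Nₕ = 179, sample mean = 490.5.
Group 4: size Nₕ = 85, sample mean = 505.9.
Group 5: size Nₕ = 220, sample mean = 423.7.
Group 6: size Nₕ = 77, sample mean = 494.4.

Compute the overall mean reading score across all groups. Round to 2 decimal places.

x̄_st = (Σ Nₕx̄ₕ) / (Σ Nₕ) = (134·541.2 + 281·555.7 + 179·490.5 + 85·505.9 + 220·423.7 + 77·494.4) / 976
= 490756.3 / 976 = 502.8241... → 502.82.

502.82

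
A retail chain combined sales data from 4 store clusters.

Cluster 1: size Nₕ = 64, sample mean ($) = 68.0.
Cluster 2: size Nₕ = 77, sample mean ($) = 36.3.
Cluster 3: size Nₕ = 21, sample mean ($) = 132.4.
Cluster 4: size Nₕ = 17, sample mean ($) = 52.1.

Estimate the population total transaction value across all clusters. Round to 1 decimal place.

1: 64·68.0 = 4352
2: 77·36.3 = 2795.1
3: 21·132.4 = 2780.4
4: 17·52.1 = 885.7
τ̂ = Σ Nₕx̄ₕ = 10813.2.

10813.2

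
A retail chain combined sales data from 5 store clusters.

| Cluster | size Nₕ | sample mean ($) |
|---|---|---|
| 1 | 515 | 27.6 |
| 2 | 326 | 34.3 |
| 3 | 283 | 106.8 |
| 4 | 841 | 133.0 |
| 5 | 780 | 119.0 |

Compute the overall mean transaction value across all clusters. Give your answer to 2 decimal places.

94.82

N = 515 + 326 + 283 + 841 + 780 = 2745.
Overall mean = Σ (Nₕ/N)·x̄ₕ — weight by population share, not a simple average.
Σ Nₕx̄ₕ = 515·27.6 + 326·34.3 + 283·106.8 + 841·133.0 + 780·119.0 = 14214 + 11181.8 + 30224.4 + 111853 + 92820 = 260293.2.
Divide by N: 260293.2 / 2745 = 94.8245... → 94.82.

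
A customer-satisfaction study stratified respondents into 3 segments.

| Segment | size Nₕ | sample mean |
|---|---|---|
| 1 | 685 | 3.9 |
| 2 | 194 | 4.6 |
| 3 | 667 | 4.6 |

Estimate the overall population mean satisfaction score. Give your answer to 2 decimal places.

4.29

N = 1546; weights Wₕ = Nₕ/N = (0.4431, 0.1255, 0.4314).
x̄_st = Σ Wₕ·x̄ₕ = 0.4431·3.9 + 0.1255·4.6 + 0.4314·4.6 ≈ 4.2898...
→ 4.29.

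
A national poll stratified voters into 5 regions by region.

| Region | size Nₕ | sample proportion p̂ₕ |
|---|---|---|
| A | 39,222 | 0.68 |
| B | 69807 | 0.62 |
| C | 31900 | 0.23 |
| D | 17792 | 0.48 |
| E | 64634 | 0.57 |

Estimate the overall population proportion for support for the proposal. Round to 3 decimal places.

Wₕ = Nₕ/N with N = 223355: 0.1756, 0.3125, 0.1428, 0.0797, 0.2894.
p̂_st = 0.1756·0.68 + 0.3125·0.62 + 0.1428·0.23 + 0.0797·0.48 + 0.2894·0.57 ≈ 0.54921... → 0.549.

0.549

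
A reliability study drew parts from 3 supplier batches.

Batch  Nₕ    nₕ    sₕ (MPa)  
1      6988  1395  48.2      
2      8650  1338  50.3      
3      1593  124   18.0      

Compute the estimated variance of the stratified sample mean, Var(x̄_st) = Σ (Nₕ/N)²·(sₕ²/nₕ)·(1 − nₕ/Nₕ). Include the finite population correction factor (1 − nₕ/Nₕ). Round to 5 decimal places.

0.64264

N = 17231; Wₕ = Nₕ/N.
batch 1: (6988/17231)²·48.2²/1395·(1 − 1395/6988) = 0.21922830
batch 2: (8650/17231)²·50.3²/1338·(1 − 1338/8650) = 0.40282015
batch 3: (1593/17231)²·18.0²/124·(1 − 124/1593) = 0.02059396
Sum = 0.64264241 → 0.64264.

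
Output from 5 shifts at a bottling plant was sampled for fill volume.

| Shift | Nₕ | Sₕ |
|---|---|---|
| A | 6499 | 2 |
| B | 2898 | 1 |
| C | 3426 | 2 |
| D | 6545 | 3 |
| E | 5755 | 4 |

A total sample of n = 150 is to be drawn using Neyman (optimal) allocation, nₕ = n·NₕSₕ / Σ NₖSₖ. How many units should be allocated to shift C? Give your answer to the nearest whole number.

16

A: NₕSₕ = 6499·2 = 12998
B: NₕSₕ = 2898·1 = 2898
C: NₕSₕ = 3426·2 = 6852
D: NₕSₕ = 6545·3 = 19635
E: NₕSₕ = 5755·4 = 23020
Σ NₕSₕ = 65403.
n_C = 150·6852/65403 = 15.715... → 16.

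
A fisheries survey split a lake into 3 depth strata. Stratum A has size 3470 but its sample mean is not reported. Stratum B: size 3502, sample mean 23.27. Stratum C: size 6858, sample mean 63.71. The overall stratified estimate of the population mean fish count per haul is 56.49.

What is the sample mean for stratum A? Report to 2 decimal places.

75.75

N = 3470 + 3502 + 6858 = 13830.
Overall total = μ·N = 56.49·13830 = 781256.7.
Subtract the known strata: 3502·23.27 + 6858·63.71 = 518414.72.
Remaining total for stratum A: 781256.7 − 518414.72 = 262841.98.
Divide by its size: 262841.98 / 3470 = 75.7470... → 75.75.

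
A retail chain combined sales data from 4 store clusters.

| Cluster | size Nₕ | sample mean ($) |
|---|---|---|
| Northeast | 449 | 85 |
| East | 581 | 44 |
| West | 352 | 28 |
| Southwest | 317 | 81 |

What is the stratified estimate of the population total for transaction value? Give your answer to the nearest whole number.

99262

Northeast: 449·85 = 38165
East: 581·44 = 25564
West: 352·28 = 9856
Southwest: 317·81 = 25677
τ̂ = Σ Nₕx̄ₕ = 99262.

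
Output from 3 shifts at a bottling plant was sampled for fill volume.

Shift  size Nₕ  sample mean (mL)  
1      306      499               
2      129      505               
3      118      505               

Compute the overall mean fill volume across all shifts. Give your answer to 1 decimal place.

501.7

N = 553; weights Wₕ = Nₕ/N = (0.5533, 0.2333, 0.2134).
x̄_st = Σ Wₕ·x̄ₕ = 0.5533·499 + 0.2333·505 + 0.2134·505 ≈ 501.680...
→ 501.7.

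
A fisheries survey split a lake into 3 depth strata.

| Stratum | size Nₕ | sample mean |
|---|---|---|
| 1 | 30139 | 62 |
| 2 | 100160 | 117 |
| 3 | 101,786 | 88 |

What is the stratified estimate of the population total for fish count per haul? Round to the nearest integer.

22544506

Population total = Σ Nₕ·x̄ₕ (each stratum's size times its mean).
30139·62 + 100160·117 + 101786·88 = 1868618 + 11718720 + 8957168 = 22544506.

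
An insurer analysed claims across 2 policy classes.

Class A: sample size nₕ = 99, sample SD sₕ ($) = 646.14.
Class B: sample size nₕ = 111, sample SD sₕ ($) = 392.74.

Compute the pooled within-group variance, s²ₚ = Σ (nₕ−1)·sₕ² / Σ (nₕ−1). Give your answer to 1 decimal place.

Degrees of freedom: 98 + 110 = 208.
Σ(nₕ−1)sₕ² = 98·417496.8996 + 110·154244.7076 = 57881613.9968.
s²ₚ = 57881613.9968 / 208 = 278276.990... → 278277.0.

278277.0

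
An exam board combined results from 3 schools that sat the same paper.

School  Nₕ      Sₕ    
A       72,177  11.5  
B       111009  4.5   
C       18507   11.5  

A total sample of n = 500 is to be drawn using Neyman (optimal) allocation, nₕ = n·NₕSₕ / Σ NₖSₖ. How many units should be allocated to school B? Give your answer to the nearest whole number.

Σ NₕSₕ = 72177·11.5 + 111009·4.5 + 18507·11.5 = 1542406.5.
Share for B: 499540.5/1542406.5 = 0.32387.
n_B = 500 × 0.32387 = 161.935... → 162.

162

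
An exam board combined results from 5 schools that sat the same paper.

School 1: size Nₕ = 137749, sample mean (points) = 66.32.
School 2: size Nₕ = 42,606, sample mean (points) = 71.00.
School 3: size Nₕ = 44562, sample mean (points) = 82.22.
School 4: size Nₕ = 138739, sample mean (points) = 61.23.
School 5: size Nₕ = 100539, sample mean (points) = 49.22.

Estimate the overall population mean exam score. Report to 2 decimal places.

N = 464195; weights Wₕ = Nₕ/N = (0.2967, 0.0918, 0.0960, 0.2989, 0.2166).
x̄_st = Σ Wₕ·x̄ₕ = 0.2967·66.32 + 0.0918·71.00 + 0.0960·82.22 + 0.2989·61.23 + 0.2166·49.22 ≈ 63.0510...
→ 63.05.

63.05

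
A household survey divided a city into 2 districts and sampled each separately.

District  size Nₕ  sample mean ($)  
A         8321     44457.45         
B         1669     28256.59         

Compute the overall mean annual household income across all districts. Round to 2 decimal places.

N = 8321 + 1669 = 9990.
Weight each subgroup mean by Nₕ/N and sum.
Σ Nₕx̄ₕ = 8321·44457.45 + 1669·28256.59 = 369930441.45 + 47160248.71 = 417090690.16.
Divide by N: 417090690.16 / 9990 = 41750.8198... → 41750.82.

41750.82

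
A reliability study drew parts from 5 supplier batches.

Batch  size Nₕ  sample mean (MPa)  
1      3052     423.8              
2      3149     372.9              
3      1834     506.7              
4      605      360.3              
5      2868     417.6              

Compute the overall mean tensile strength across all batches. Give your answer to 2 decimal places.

418.20

N = 3052 + 3149 + 1834 + 605 + 2868 = 11508.
Weight each subgroup mean by Nₕ/N and sum.
Σ Nₕx̄ₕ = 3052·423.8 + 3149·372.9 + 1834·506.7 + 605·360.3 + 2868·417.6 = 1293437.6 + 1174262.1 + 929287.8 + 217981.5 + 1197676.8 = 4812645.8.
Divide by N: 4812645.8 / 11508 = 418.2000... → 418.20.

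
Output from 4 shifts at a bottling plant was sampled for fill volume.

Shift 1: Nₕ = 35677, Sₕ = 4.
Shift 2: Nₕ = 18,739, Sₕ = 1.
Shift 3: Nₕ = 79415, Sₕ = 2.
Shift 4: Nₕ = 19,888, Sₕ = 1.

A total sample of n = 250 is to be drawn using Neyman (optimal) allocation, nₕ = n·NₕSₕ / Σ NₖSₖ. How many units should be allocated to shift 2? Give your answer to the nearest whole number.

14

Σ NₕSₕ = 35677·4 + 18739·1 + 79415·2 + 19888·1 = 340165.
Share for 2: 18739/340165 = 0.05509.
n_2 = 250 × 0.05509 = 13.772... → 14.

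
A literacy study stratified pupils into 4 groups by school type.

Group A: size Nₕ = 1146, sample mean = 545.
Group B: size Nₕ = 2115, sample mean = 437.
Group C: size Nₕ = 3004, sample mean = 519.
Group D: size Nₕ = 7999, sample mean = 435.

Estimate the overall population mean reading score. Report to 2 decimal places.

N = 1146 + 2115 + 3004 + 7999 = 14264.
The stratified mean weights each stratum mean by its population share Nₕ/N.
Σ Nₕx̄ₕ = 1146·545 + 2115·437 + 3004·519 + 7999·435 = 624570 + 924255 + 1559076 + 3479565 = 6587466.
Divide by N: 6587466 / 14264 = 461.8246... → 461.82.

461.82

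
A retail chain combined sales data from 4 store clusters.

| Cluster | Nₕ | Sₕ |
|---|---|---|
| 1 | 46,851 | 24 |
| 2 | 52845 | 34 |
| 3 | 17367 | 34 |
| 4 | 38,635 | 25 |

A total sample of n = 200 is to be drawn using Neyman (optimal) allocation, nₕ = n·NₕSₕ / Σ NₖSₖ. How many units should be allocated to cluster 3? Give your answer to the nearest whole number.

26

Σ NₕSₕ = 46851·24 + 52845·34 + 17367·34 + 38635·25 = 4477507.
Share for 3: 590478/4477507 = 0.13188.
n_3 = 200 × 0.13188 = 26.375... → 26.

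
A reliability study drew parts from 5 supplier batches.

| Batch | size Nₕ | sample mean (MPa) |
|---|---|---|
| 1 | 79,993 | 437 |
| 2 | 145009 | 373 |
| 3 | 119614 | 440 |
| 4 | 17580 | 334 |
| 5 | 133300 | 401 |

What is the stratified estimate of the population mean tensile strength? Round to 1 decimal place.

405.7

N = 495496; weights Wₕ = Nₕ/N = (0.1614, 0.2927, 0.2414, 0.0355, 0.2690).
x̄_st = Σ Wₕ·x̄ₕ = 0.1614·437 + 0.2927·373 + 0.2414·440 + 0.0355·334 + 0.2690·401 ≈ 405.655...
→ 405.7.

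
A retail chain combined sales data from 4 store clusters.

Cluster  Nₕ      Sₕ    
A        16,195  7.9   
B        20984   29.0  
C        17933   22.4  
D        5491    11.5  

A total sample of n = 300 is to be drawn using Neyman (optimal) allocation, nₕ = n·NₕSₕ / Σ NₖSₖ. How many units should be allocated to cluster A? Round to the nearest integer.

A: NₕSₕ = 16195·7.9 = 127940.5
B: NₕSₕ = 20984·29.0 = 608536
C: NₕSₕ = 17933·22.4 = 401699.2
D: NₕSₕ = 5491·11.5 = 63146.5
Σ NₕSₕ = 1201322.2.
n_A = 300·127940.5/1201322.2 = 31.950... → 32.

32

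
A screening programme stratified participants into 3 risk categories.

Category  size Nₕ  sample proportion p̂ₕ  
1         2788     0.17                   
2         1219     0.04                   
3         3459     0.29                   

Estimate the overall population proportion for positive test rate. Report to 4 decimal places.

0.2044

Wₕ = Nₕ/N with N = 7466: 0.3734, 0.1633, 0.4633.
p̂_st = 0.3734·0.17 + 0.1633·0.04 + 0.4633·0.29 ≈ 0.204370... → 0.2044.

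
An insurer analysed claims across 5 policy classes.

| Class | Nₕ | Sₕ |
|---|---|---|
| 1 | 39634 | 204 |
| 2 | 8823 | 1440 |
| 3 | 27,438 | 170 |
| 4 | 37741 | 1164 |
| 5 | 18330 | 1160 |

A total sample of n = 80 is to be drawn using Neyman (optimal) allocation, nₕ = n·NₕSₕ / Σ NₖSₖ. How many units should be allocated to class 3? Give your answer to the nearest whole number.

4

1: NₕSₕ = 39634·204 = 8085336
2: NₕSₕ = 8823·1440 = 12705120
3: NₕSₕ = 27438·170 = 4664460
4: NₕSₕ = 37741·1164 = 43930524
5: NₕSₕ = 18330·1160 = 21262800
Σ NₕSₕ = 90648240.
n_3 = 80·4664460/90648240 = 4.117... → 4.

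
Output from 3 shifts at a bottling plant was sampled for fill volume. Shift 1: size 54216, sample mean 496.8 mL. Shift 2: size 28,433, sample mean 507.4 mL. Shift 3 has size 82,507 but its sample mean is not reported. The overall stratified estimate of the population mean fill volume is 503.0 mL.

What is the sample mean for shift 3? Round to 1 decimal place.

505.6

N = 54216 + 28433 + 82507 = 165156.
Overall total = μ·N = 503.0·165156 = 83073468.
Subtract the known strata: 54216·496.8 + 28433·507.4 = 41361413.
Remaining total for shift 3: 83073468 − 41361413 = 41712055.
Divide by its size: 41712055 / 82507 = 505.558... → 505.6.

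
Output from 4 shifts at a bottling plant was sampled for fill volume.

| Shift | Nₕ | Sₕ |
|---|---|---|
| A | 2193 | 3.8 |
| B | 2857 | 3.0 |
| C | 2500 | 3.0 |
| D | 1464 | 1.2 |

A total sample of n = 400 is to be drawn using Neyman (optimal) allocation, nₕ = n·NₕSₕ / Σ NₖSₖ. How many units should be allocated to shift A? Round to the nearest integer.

Σ NₕSₕ = 2193·3.8 + 2857·3.0 + 2500·3.0 + 1464·1.2 = 26161.2.
Share for A: 8333.4/26161.2 = 0.31854.
n_A = 400 × 0.31854 = 127.416... → 127.

127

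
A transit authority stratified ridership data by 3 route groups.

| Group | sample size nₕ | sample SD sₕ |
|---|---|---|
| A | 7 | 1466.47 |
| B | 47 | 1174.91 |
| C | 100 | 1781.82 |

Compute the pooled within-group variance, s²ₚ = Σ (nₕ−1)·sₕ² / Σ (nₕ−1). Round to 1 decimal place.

Degrees of freedom: 6 + 46 + 99 = 151.
Σ(nₕ−1)sₕ² = 6·2150534.2609 + 46·1380413.5081 + 99·3174882.5124 = 390715595.6656.
s²ₚ = 390715595.6656 / 151 = 2587520.501... → 2587520.5.

2587520.5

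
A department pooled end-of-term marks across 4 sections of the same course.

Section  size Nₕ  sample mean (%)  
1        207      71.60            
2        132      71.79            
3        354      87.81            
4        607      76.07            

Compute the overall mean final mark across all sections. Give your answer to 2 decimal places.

78.12

x̄_st = (Σ Nₕx̄ₕ) / (Σ Nₕ) = (207·71.60 + 132·71.79 + 354·87.81 + 607·76.07) / 1300
= 101556.71 / 1300 = 78.1205... → 78.12.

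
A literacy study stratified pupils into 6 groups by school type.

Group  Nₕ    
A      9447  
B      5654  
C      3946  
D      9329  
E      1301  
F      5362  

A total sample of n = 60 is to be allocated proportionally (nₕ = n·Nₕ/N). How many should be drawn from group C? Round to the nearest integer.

7

Share of group C = 3946/35039 = 0.11262.
Allocate 60 × 0.11262 = 6.757... → 7.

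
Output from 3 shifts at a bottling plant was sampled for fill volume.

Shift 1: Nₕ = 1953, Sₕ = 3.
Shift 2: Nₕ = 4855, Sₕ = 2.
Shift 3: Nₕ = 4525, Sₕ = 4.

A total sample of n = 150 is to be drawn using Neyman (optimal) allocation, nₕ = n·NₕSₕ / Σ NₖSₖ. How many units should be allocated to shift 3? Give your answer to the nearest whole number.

1: NₕSₕ = 1953·3 = 5859
2: NₕSₕ = 4855·2 = 9710
3: NₕSₕ = 4525·4 = 18100
Σ NₕSₕ = 33669.
n_3 = 150·18100/33669 = 80.638... → 81.

81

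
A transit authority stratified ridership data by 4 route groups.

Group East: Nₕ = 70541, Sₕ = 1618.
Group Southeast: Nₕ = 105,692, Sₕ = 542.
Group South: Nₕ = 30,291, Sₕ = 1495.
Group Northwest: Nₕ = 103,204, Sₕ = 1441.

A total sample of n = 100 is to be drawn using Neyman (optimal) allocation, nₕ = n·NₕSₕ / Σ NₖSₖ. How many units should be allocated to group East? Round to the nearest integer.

East: NₕSₕ = 70541·1618 = 114135338
Southeast: NₕSₕ = 105692·542 = 57285064
South: NₕSₕ = 30291·1495 = 45285045
Northwest: NₕSₕ = 103204·1441 = 148716964
Σ NₕSₕ = 365422411.
n_East = 100·114135338/365422411 = 31.234... → 31.

31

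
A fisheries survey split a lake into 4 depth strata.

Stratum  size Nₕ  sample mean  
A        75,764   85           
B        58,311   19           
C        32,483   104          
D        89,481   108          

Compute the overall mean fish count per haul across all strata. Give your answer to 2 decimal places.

80.42

N = 75764 + 58311 + 32483 + 89481 = 256039.
Overall mean = Σ (Nₕ/N)·x̄ₕ — weight by population share, not a simple average.
Σ Nₕx̄ₕ = 75764·85 + 58311·19 + 32483·104 + 89481·108 = 6439940 + 1107909 + 3378232 + 9663948 = 20590029.
Divide by N: 20590029 / 256039 = 80.4175... → 80.42.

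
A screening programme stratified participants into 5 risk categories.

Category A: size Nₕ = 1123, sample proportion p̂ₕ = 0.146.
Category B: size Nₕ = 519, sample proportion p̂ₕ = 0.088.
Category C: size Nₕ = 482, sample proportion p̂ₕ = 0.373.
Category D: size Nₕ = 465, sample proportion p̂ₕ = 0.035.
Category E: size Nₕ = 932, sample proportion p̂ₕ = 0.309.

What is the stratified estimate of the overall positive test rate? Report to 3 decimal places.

Wₕ = Nₕ/N with N = 3521: 0.3189, 0.1474, 0.1369, 0.1321, 0.2647.
p̂_st = 0.3189·0.146 + 0.1474·0.088 + 0.1369·0.373 + 0.1321·0.035 + 0.2647·0.309 ≈ 0.19701... → 0.197.

0.197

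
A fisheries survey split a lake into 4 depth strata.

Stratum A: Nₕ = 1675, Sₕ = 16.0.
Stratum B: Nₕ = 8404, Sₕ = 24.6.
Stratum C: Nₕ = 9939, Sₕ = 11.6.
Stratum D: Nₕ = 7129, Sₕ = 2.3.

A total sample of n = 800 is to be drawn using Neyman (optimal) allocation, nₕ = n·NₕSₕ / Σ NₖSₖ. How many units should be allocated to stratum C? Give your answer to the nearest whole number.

Σ NₕSₕ = 1675·16.0 + 8404·24.6 + 9939·11.6 + 7129·2.3 = 365227.5.
Share for C: 115292.4/365227.5 = 0.31567.
n_C = 800 × 0.31567 = 252.538... → 253.

253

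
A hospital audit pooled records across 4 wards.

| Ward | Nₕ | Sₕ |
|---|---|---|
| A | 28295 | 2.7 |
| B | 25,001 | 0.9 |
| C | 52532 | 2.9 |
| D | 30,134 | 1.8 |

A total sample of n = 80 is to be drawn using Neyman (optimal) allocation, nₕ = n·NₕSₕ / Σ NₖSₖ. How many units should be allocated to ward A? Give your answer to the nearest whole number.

A: NₕSₕ = 28295·2.7 = 76396.5
B: NₕSₕ = 25001·0.9 = 22500.9
C: NₕSₕ = 52532·2.9 = 152342.8
D: NₕSₕ = 30134·1.8 = 54241.2
Σ NₕSₕ = 305481.4.
n_A = 80·76396.5/305481.4 = 20.007... → 20.

20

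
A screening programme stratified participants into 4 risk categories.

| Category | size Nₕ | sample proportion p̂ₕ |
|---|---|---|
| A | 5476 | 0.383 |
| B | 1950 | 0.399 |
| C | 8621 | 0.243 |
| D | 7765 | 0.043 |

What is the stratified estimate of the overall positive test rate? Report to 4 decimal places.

Wₕ = Nₕ/N with N = 23812: 0.2300, 0.0819, 0.3620, 0.3261.
p̂_st = 0.2300·0.383 + 0.0819·0.399 + 0.3620·0.243 + 0.3261·0.043 ≈ 0.222751... → 0.2228.

0.2228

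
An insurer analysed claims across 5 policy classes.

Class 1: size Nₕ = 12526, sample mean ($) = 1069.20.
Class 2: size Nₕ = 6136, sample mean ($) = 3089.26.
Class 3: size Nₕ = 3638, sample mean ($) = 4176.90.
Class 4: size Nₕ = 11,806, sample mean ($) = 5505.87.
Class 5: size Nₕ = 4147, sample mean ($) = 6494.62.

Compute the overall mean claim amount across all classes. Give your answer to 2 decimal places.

x̄_st = (Σ Nₕx̄ₕ) / (Σ Nₕ) = (12526·1069.20 + 6136·3089.26 + 3638·4176.90 + 11806·5505.87 + 4147·6494.62) / 38253
= 139479551.12 / 38253 = 3646.2382... → 3646.24.

3646.24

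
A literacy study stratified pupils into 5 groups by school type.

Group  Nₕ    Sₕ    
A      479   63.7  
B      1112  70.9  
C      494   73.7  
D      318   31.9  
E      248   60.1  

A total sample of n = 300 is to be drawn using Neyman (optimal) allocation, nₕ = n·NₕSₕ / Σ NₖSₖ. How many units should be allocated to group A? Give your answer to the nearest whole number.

A: NₕSₕ = 479·63.7 = 30512.3
B: NₕSₕ = 1112·70.9 = 78840.8
C: NₕSₕ = 494·73.7 = 36407.8
D: NₕSₕ = 318·31.9 = 10144.2
E: NₕSₕ = 248·60.1 = 14904.8
Σ NₕSₕ = 170809.9.
n_A = 300·30512.3/170809.9 = 53.590... → 54.

54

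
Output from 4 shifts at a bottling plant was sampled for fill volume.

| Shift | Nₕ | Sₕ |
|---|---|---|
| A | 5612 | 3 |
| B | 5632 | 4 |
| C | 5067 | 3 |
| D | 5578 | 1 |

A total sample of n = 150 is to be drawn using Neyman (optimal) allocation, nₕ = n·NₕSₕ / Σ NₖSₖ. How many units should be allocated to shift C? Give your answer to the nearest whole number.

A: NₕSₕ = 5612·3 = 16836
B: NₕSₕ = 5632·4 = 22528
C: NₕSₕ = 5067·3 = 15201
D: NₕSₕ = 5578·1 = 5578
Σ NₕSₕ = 60143.
n_C = 150·15201/60143 = 37.912... → 38.

38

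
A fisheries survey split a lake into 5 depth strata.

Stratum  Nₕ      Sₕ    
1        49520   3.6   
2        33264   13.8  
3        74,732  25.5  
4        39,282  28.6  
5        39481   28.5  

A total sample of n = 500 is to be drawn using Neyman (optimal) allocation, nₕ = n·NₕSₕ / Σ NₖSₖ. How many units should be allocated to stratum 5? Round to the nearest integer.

117

1: NₕSₕ = 49520·3.6 = 178272
2: NₕSₕ = 33264·13.8 = 459043.2
3: NₕSₕ = 74732·25.5 = 1905666
4: NₕSₕ = 39282·28.6 = 1123465.2
5: NₕSₕ = 39481·28.5 = 1125208.5
Σ NₕSₕ = 4791654.9.
n_5 = 500·1125208.5/4791654.9 = 117.413... → 117.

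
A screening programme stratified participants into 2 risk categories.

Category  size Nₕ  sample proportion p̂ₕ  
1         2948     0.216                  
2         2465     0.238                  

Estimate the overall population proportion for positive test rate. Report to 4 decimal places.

0.2260

Wₕ = Nₕ/N with N = 5413: 0.5446, 0.4554.
p̂_st = 0.5446·0.216 + 0.4554·0.238 ≈ 0.226018... → 0.2260.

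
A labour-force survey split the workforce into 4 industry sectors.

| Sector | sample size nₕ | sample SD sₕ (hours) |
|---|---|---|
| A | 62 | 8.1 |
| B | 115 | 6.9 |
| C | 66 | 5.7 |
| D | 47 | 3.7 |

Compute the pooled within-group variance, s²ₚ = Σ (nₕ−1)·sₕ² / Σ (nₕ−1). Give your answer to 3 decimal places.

A: (62−1)·8.1² = 61·65.61 = 4002.21
B: (115−1)·6.9² = 114·47.61 = 5427.54
C: (66−1)·5.7² = 65·32.49 = 2111.85
D: (47−1)·3.7² = 46·13.69 = 629.74
Numerator = 12171.34; denominator = Σ(nₕ−1) = 286.
s²ₚ = 12171.34/286 = 42.55713... → 42.557.

42.557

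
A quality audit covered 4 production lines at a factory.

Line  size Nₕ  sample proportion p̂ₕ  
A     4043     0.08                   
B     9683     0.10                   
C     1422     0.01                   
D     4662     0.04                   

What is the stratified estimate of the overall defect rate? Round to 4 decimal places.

N = 4043 + 9683 + 1422 + 4662 = 19810.
Overall proportion = Σ (Nₕ/N)·p̂ₕ.
Σ Nₕp̂ₕ = 323.44 + 968.3 + 14.22 + 186.48 = 1492.44.
1492.44 / 19810 = 0.075338... → 0.0753.

0.0753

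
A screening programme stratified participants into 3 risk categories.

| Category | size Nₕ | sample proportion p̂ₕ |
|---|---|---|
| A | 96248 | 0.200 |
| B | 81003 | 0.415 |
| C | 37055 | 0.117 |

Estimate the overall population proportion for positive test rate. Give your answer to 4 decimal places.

N = 96248 + 81003 + 37055 = 214306.
Overall proportion = Σ (Nₕ/N)·p̂ₕ.
Σ Nₕp̂ₕ = 19249.6 + 33616.245 + 4335.435 = 57201.28.
57201.28 / 214306 = 0.266914... → 0.2669.

0.2669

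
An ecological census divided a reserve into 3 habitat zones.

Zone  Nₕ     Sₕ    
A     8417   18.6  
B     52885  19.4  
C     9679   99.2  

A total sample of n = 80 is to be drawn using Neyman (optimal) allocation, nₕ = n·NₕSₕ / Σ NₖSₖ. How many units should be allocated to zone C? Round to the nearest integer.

A: NₕSₕ = 8417·18.6 = 156556.2
B: NₕSₕ = 52885·19.4 = 1025969
C: NₕSₕ = 9679·99.2 = 960156.8
Σ NₕSₕ = 2142682.
n_C = 80·960156.8/2142682 = 35.849... → 36.

36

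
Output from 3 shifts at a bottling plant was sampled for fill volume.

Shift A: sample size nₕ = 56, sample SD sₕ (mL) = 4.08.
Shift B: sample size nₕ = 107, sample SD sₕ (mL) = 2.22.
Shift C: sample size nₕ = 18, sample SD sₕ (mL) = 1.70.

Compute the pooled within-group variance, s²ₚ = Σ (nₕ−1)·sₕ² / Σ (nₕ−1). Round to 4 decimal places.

Degrees of freedom: 55 + 106 + 17 = 178.
Σ(nₕ−1)sₕ² = 55·16.6464 + 106·4.9284 + 17·2.89 = 1487.0924.
s²ₚ = 1487.0924 / 178 = 8.354452... → 8.3545.

8.3545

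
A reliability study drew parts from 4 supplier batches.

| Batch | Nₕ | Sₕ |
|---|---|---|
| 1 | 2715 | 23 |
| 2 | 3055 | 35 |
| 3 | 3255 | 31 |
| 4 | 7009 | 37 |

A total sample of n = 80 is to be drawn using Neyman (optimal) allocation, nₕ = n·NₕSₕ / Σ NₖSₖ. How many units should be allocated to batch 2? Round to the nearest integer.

16

1: NₕSₕ = 2715·23 = 62445
2: NₕSₕ = 3055·35 = 106925
3: NₕSₕ = 3255·31 = 100905
4: NₕSₕ = 7009·37 = 259333
Σ NₕSₕ = 529608.
n_2 = 80·106925/529608 = 16.152... → 16.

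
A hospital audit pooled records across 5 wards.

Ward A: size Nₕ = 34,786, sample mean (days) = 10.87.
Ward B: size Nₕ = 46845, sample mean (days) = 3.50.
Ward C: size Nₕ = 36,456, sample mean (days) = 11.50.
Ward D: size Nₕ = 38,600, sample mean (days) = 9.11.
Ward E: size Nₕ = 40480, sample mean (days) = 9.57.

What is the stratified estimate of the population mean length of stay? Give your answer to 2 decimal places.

N = 34786 + 46845 + 36456 + 38600 + 40480 = 197167.
Weight each subgroup mean by Nₕ/N and sum.
Σ Nₕx̄ₕ = 34786·10.87 + 46845·3.50 + 36456·11.50 + 38600·9.11 + 40480·9.57 = 378123.82 + 163957.5 + 419244 + 351646 + 387393.6 = 1700364.92.
Divide by N: 1700364.92 / 197167 = 8.6240... → 8.62.

8.62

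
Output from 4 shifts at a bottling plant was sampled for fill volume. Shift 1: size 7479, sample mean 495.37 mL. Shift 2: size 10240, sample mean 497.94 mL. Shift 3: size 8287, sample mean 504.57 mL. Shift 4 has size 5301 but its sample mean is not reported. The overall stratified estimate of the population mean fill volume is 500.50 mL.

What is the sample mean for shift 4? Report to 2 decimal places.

N = 7479 + 10240 + 8287 + 5301 = 31307.
Overall total = μ·N = 500.50·31307 = 15669153.5.
Subtract the known strata: 7479·495.37 + 10240·497.94 + 8287·504.57 = 12985149.42.
Remaining total for shift 4: 15669153.5 − 12985149.42 = 2684004.08.
Divide by its size: 2684004.08 / 5301 = 506.3203... → 506.32.

506.32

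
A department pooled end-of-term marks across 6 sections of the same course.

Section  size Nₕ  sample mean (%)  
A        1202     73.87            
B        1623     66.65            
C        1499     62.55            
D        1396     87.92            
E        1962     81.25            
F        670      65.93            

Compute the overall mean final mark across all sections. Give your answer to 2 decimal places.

N = 1202 + 1623 + 1499 + 1396 + 1962 + 670 = 8352.
The stratified mean weights each stratum mean by its population share Nₕ/N.
Σ Nₕx̄ₕ = 1202·73.87 + 1623·66.65 + 1499·62.55 + 1396·87.92 + 1962·81.25 + 670·65.93 = 88791.74 + 108172.95 + 93762.45 + 122736.32 + 159412.5 + 44173.1 = 617049.06.
Divide by N: 617049.06 / 8352 = 73.8804... → 73.88.

73.88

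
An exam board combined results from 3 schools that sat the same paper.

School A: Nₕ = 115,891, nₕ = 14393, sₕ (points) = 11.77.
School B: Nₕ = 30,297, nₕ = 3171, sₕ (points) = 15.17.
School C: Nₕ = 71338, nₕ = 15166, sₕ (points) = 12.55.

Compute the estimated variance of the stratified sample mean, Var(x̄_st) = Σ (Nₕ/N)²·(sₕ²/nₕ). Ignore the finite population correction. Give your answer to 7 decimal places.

N = 217526; Wₕ = Nₕ/N.
school A: (115891/217526)²·11.77²/14393 = 0.0027319873
school B: (30297/217526)²·15.17²/3171 = 0.0014078352
school C: (71338/217526)²·12.55²/15166 = 0.0011169556
Sum = 0.0052567781 → 0.0052568.

0.0052568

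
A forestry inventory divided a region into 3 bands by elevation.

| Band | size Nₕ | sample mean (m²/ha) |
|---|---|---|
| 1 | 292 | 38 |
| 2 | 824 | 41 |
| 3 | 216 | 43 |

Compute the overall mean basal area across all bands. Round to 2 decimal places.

x̄_st = (Σ Nₕx̄ₕ) / (Σ Nₕ) = (292·38 + 824·41 + 216·43) / 1332
= 54168 / 1332 = 40.6667... → 40.67.

40.67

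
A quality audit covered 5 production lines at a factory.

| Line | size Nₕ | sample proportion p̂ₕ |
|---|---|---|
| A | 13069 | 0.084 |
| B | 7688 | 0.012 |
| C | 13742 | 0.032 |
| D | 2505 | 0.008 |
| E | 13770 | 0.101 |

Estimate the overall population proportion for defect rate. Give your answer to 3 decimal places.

N = 13069 + 7688 + 13742 + 2505 + 13770 = 50774.
Overall proportion = Σ (Nₕ/N)·p̂ₕ.
Σ Nₕp̂ₕ = 1097.796 + 92.256 + 439.744 + 20.04 + 1390.77 = 3040.606.
3040.606 / 50774 = 0.05989... → 0.060.

0.060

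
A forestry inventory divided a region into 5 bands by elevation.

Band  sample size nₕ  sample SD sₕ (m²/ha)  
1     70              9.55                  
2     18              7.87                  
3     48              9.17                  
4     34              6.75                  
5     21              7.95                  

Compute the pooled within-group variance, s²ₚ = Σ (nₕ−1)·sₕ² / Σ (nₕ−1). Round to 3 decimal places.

Degrees of freedom: 69 + 17 + 47 + 33 + 20 = 186.
Σ(nₕ−1)sₕ² = 69·91.2025 + 17·61.9369 + 47·84.0889 + 33·45.5625 + 20·63.2025 = 14065.6906.
s²ₚ = 14065.6906 / 186 = 75.62199... → 75.622.

75.622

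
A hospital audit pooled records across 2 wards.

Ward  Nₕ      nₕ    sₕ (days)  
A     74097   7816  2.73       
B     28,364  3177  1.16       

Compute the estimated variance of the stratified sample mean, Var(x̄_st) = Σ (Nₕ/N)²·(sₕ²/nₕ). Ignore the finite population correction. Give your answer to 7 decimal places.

0.0005311

N = 102461; Wₕ = Nₕ/N.
ward A: (74097/102461)²·2.73²/7816 = 0.0004986833
ward B: (28364/102461)²·1.16²/3177 = 0.0000324576
Sum = 0.0005311409 → 0.0005311.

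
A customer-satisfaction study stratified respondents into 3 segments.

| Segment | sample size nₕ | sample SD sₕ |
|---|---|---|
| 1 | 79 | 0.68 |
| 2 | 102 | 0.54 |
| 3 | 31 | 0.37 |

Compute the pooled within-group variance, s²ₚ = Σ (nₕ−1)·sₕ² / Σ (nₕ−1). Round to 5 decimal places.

Degrees of freedom: 78 + 101 + 30 = 209.
Σ(nₕ−1)sₕ² = 78·0.4624 + 101·0.2916 + 30·0.1369 = 69.6258.
s²ₚ = 69.6258 / 209 = 0.3331378... → 0.33314.

0.33314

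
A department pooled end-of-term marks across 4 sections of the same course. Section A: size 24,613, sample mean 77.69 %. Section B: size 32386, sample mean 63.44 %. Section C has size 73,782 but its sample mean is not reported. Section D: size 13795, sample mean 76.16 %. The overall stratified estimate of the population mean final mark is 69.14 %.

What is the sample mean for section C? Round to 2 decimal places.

67.48

N = 24613 + 32386 + 73782 + 13795 = 144576.
Overall total = μ·N = 69.14·144576 = 9995984.64.
Subtract the known strata: 24613·77.69 + 32386·63.44 + 13795·76.16 = 5017379.01.
Remaining total for section C: 9995984.64 − 5017379.01 = 4978605.63.
Divide by its size: 4978605.63 / 73782 = 67.4772... → 67.48.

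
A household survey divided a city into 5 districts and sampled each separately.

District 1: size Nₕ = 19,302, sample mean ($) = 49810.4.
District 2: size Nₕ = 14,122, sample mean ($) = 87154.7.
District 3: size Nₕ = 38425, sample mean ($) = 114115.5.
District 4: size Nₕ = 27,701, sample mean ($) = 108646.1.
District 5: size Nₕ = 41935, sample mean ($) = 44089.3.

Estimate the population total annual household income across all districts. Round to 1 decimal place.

11435617513.3

Estimate total by summing Nₕ·x̄ₕ over strata.
19302·49810.4 + 14122·87154.7 + 38425·114115.5 + 27701·108646.1 + 41935·44089.3 = 961440340.8 + 1230798673.4 + 4384888087.5 + 3009605616.1 + 1848884795.5 = 11435617513.3.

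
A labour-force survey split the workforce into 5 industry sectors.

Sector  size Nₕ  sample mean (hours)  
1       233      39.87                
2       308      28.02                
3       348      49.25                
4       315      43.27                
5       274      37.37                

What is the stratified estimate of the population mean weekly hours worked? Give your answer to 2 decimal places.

39.87

N = 233 + 308 + 348 + 315 + 274 = 1478.
The stratified mean weights each stratum mean by its population share Nₕ/N.
Σ Nₕx̄ₕ = 233·39.87 + 308·28.02 + 348·49.25 + 315·43.27 + 274·37.37 = 9289.71 + 8630.16 + 17139 + 13630.05 + 10239.38 = 58928.3.
Divide by N: 58928.3 / 1478 = 39.8703... → 39.87.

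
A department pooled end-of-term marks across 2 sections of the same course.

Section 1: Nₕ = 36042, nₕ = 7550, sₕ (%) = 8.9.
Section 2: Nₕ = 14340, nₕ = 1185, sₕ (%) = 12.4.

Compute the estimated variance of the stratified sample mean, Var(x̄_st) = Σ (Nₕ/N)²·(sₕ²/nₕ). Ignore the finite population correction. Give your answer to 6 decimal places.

N = 50382. Term for each stratum: Wₕ²sₕ²/nₕ.
Var(x̄_st) = 0.005369082 + 0.010511689 = 0.015880771 → 0.015881.

0.015881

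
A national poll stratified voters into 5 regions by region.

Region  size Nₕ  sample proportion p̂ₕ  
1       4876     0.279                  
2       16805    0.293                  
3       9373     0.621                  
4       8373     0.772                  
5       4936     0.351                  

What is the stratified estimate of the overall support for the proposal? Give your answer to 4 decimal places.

0.4576

N = 4876 + 16805 + 9373 + 8373 + 4936 = 44363.
Overall proportion = Σ (Nₕ/N)·p̂ₕ.
Σ Nₕp̂ₕ = 1360.404 + 4923.865 + 5820.633 + 6463.956 + 1732.536 = 20301.394.
20301.394 / 44363 = 0.457620... → 0.4576.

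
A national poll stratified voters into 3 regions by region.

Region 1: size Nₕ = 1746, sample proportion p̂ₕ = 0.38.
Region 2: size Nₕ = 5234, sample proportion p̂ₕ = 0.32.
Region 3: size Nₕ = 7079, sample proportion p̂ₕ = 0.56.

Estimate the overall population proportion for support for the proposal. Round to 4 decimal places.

Wₕ = Nₕ/N with N = 14059: 0.1242, 0.3723, 0.5035.
p̂_st = 0.1242·0.38 + 0.3723·0.32 + 0.5035·0.56 ≈ 0.448296... → 0.4483.

0.4483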